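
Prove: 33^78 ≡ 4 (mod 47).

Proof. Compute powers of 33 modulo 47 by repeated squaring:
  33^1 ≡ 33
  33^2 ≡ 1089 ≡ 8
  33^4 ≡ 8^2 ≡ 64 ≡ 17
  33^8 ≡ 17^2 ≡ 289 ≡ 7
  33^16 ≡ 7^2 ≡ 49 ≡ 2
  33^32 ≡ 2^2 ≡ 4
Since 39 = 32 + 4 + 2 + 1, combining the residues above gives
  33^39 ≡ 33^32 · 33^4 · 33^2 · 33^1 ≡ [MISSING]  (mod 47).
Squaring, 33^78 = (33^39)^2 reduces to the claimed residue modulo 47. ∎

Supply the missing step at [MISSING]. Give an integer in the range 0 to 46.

45

33^32 · 33^4 · 33^2 · 33^1 ≡ 4 · 17 · 8 · 33 = 17952.
17952 mod 47 = 45, so 33^39 ≡ 45 (mod 47).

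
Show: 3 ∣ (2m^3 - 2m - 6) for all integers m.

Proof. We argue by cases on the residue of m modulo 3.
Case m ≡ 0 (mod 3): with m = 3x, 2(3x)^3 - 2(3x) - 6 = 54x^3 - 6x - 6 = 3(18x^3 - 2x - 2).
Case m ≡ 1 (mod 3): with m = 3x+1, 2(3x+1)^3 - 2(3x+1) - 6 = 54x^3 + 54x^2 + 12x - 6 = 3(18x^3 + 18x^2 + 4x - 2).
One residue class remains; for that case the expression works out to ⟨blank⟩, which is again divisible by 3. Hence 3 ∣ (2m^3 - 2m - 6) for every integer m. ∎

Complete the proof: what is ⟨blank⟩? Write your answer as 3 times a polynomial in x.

The residues treated are {0, 1}, so the missing case is m ≡ 2 (mod 3); write m = 3x+2.
Then 2(3x+2)^3 - 2(3x+2) - 6 = 54x^3 + 108x^2 + 66x + 6 = 3(18x^3 + 36x^2 + 22x + 2).

3(18x^3 + 36x^2 + 22x + 2)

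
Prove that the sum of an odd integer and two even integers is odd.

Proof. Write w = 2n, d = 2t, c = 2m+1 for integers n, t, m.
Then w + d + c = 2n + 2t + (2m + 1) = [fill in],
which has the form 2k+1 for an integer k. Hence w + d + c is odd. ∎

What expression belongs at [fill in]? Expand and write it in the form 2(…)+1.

Expanding: 2n + 2t + (2m + 1) = 2m + 2n + 2t + 1.
Every term except the constant is even, so this is 2(m + n + t) + 1,
and m + n + t ∈ ℤ gives the required form.

2(m + n + t) + 1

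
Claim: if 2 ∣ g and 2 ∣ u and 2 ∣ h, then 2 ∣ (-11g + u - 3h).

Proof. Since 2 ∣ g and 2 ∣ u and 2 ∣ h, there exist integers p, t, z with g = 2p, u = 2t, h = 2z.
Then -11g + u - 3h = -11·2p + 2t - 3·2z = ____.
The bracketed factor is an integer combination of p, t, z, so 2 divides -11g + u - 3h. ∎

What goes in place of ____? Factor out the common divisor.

Pull the common 2 out of every term: -11·2p + 2t - 3·2z = 2(-11p + t - 3z).
-11p + t - 3z is an integer, which exhibits the divisibility.

2(-11p + t - 3z)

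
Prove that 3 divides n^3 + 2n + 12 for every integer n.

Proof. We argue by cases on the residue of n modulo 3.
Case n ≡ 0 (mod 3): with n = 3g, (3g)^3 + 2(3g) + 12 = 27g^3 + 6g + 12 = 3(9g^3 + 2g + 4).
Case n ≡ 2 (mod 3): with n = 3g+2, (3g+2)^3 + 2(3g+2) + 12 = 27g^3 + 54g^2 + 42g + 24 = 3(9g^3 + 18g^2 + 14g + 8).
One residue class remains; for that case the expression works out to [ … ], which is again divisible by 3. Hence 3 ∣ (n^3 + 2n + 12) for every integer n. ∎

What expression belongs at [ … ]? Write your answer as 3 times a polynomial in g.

The residues treated are {0, 2}, so the missing case is n ≡ 1 (mod 3); write n = 3g+1.
Then (3g+1)^3 + 2(3g+1) + 12 = 27g^3 + 27g^2 + 15g + 15 = 3(9g^3 + 9g^2 + 5g + 5).

3(9g^3 + 9g^2 + 5g + 5)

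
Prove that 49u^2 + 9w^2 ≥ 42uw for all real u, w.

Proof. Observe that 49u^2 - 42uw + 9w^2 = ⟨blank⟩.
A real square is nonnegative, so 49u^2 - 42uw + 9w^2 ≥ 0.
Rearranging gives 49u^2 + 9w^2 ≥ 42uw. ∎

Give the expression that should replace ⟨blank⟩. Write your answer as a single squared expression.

(7u - 3w)^2

49u^2 - 42uw + 9w^2 is a perfect-square trinomial: the outer terms are (7u)^2 and (3w)^2, and the cross term is -2·7u·3w.
So 49u^2 - 42uw + 9w^2 = (7u - 3w)^2 ≥ 0.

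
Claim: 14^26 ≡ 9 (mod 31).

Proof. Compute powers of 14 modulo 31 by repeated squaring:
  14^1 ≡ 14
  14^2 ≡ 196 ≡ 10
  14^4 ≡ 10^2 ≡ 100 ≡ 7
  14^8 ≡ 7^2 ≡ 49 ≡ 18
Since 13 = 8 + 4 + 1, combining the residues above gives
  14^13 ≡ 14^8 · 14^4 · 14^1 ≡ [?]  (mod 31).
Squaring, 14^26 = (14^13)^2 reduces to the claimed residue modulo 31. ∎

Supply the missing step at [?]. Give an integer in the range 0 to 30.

Multiply the listed residues: 18 · 7 · 14 = 126 → 1764.
Reducing modulo 31: 1764 = 56·31 + 28, so 14^13 ≡ 28.

28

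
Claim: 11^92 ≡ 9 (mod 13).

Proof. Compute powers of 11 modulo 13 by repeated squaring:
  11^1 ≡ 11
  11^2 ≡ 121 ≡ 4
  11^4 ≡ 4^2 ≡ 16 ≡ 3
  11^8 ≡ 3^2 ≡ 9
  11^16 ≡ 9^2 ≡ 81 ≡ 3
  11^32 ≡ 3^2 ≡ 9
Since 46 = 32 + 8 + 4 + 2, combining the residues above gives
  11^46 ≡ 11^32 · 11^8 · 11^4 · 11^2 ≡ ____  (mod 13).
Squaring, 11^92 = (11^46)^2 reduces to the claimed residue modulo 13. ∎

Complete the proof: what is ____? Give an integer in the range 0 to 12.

Multiply the listed residues: 9 · 9 · 3 · 4 = 81 → 243 → 972.
Reducing modulo 13: 972 = 74·13 + 10, so 11^46 ≡ 10.

10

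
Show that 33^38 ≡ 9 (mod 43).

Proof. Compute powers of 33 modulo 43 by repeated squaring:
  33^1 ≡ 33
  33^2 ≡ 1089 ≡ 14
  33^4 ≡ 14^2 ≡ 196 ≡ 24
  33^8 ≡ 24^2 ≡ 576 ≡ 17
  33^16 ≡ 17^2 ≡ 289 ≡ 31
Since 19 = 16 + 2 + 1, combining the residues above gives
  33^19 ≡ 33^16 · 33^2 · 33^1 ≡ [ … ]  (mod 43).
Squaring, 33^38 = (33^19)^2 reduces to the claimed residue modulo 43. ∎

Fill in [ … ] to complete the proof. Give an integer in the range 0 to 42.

33^16 · 33^2 · 33^1 ≡ 31 · 14 · 33 = 14322.
14322 mod 43 = 3, so 33^19 ≡ 3 (mod 43).

3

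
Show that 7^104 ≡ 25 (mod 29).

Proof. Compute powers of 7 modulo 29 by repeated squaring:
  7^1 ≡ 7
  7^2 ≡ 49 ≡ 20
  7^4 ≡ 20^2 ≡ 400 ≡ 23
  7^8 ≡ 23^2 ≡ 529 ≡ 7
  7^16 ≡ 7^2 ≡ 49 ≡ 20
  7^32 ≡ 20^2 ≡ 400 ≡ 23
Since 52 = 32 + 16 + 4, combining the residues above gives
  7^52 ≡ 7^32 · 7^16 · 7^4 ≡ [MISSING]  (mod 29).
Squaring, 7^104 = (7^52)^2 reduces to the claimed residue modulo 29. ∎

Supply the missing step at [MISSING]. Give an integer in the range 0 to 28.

24

Multiply the listed residues: 23 · 20 · 23 = 460 → 10580.
Reducing modulo 29: 10580 = 364·29 + 24, so 7^52 ≡ 24.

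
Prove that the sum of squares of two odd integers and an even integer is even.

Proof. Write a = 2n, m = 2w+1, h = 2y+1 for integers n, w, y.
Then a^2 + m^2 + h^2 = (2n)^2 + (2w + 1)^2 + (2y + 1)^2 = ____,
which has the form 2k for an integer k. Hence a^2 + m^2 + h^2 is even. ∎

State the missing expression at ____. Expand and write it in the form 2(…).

Expanding: (2n)^2 + (2w + 1)^2 + (2y + 1)^2 = 4n^2 + 4w^2 + 4w + 4y^2 + 4y + 2.
Every term is even; pulling out the factor of 2 gives 2(2n^2 + 2w^2 + 2w + 2y^2 + 2y + 1).

2(2n^2 + 2w^2 + 2w + 2y^2 + 2y + 1)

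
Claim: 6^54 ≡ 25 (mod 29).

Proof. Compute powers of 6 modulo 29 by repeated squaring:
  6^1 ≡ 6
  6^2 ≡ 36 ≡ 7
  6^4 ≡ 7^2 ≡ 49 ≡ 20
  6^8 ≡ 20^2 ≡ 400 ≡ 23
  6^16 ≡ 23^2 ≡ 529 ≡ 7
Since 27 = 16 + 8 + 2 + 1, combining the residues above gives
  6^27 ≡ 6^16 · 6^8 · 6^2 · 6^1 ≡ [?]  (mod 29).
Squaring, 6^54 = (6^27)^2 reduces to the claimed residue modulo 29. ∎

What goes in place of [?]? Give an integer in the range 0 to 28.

5

Multiply the listed residues: 7 · 23 · 7 · 6 = 161 → 1127 → 6762.
Reducing modulo 29: 6762 = 233·29 + 5, so 6^27 ≡ 5.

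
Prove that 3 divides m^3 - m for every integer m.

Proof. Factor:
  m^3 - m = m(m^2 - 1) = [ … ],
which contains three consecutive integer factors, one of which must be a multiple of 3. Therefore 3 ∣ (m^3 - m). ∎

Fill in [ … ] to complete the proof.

m(m^2 - 1) = m(m - 1)(m + 1) = (m - 1)m(m + 1).
These three factors are consecutive integers, so their product is divisible by 3.

(m - 1)m(m + 1)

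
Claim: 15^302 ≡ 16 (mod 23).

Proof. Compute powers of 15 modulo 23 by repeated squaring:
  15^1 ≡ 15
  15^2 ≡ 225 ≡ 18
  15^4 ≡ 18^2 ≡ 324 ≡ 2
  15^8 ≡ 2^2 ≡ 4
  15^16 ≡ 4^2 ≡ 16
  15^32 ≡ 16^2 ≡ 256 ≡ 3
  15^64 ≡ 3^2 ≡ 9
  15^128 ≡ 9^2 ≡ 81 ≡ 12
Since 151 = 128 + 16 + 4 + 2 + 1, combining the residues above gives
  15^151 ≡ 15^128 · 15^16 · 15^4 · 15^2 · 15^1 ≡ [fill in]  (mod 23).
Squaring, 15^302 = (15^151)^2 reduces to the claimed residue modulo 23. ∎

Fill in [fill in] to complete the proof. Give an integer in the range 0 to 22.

Multiply the listed residues: 12 · 16 · 2 · 18 · 15 = 192 → 384 → 6912 → 103680.
Reducing modulo 23: 103680 = 4507·23 + 19, so 15^151 ≡ 19.

19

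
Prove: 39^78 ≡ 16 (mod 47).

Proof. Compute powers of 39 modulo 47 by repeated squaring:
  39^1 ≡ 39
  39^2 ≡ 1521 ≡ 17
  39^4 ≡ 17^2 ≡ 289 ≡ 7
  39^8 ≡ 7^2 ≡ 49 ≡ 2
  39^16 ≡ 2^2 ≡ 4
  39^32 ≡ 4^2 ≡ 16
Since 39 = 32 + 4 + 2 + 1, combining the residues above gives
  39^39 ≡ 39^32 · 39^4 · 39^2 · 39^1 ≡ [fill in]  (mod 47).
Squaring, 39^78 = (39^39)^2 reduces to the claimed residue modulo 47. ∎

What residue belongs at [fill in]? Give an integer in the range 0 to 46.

43

Multiply the listed residues: 16 · 7 · 17 · 39 = 112 → 1904 → 74256.
Reducing modulo 47: 74256 = 1579·47 + 43, so 39^39 ≡ 43.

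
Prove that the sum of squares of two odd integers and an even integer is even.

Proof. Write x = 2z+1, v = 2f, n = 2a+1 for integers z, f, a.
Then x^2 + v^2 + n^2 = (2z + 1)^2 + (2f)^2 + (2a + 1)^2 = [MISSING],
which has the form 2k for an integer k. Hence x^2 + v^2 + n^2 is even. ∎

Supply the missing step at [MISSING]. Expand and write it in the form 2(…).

2(2a^2 + 2a + 2f^2 + 2z^2 + 2z + 1)

(2z + 1)^2 + (2f)^2 + (2a + 1)^2 = 4a^2 + 4a + 4f^2 + 4z^2 + 4z + 2
= 2(2a^2 + 2a + 2f^2 + 2z^2 + 2z + 1).
Since 2a^2 + 2a + 2f^2 + 2z^2 + 2z + 1 is an integer, the sum of squares is of the form 2k for an integer k.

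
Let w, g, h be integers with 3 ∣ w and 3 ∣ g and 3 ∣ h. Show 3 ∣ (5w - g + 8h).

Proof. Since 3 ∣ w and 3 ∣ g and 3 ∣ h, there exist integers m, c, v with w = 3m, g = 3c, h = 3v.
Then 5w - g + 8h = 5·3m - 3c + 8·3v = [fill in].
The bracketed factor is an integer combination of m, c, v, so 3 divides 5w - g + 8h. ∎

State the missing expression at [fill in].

Pull the common 3 out of every term: 5·3m - 3c + 8·3v = 3(-c + 5m + 8v).
-c + 5m + 8v is an integer, which exhibits the divisibility.

3(-c + 5m + 8v)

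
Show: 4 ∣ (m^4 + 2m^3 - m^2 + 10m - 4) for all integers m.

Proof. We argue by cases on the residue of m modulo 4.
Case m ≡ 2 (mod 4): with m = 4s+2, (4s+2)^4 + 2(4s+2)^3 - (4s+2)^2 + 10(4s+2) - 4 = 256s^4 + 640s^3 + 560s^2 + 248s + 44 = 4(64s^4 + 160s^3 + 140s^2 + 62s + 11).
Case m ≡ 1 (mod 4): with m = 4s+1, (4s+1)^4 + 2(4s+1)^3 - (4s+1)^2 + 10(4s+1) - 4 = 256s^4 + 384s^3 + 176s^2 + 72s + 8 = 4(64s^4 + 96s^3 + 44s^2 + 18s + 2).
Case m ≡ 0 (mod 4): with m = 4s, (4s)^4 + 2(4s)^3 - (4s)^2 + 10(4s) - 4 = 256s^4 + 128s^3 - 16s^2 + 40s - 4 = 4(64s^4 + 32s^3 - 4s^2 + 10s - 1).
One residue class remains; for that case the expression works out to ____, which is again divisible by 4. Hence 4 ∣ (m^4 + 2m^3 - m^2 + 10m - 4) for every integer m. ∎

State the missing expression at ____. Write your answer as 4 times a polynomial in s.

4(64s^4 + 224s^3 + 284s^2 + 166s + 38)

Only m ≡ 3 (mod 4) is unaccounted for. Put m = 4s+3:
(4s+3)^4 + 2(4s+3)^3 - (4s+3)^2 + 10(4s+3) - 4 expands to 256s^4 + 896s^3 + 1136s^2 + 664s + 152,
and factoring out 4 leaves 4(64s^4 + 224s^3 + 284s^2 + 166s + 38).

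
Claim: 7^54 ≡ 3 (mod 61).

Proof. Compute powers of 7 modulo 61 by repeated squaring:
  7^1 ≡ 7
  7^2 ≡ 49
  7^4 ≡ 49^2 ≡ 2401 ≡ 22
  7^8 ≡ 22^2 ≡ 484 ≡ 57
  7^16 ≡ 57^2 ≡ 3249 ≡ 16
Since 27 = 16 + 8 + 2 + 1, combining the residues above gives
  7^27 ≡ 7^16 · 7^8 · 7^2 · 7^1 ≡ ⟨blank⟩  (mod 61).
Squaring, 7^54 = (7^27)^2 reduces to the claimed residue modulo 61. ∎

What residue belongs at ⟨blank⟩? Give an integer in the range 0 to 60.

8

Multiply the listed residues: 16 · 57 · 49 · 7 = 912 → 44688 → 312816.
Reducing modulo 61: 312816 = 5128·61 + 8, so 7^27 ≡ 8.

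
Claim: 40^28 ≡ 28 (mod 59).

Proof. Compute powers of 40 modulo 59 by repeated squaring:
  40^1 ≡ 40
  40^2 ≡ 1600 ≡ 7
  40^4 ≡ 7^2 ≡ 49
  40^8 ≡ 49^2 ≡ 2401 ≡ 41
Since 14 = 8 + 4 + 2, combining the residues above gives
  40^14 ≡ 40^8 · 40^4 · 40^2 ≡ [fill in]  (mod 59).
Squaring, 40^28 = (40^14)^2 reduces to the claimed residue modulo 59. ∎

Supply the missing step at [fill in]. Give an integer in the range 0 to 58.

21

Multiply the listed residues: 41 · 49 · 7 = 2009 → 14063.
Reducing modulo 59: 14063 = 238·59 + 21, so 40^14 ≡ 21.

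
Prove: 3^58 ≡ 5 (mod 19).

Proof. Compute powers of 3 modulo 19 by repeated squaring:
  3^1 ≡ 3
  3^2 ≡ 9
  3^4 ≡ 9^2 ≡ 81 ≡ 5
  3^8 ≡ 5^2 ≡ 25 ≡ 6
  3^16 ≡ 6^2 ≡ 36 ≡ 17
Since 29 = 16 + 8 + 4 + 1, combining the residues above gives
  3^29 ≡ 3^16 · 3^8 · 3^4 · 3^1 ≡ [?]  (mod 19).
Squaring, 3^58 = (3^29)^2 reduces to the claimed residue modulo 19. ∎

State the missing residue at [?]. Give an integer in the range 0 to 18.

10

Multiply the listed residues: 17 · 6 · 5 · 3 = 102 → 510 → 1530.
Reducing modulo 19: 1530 = 80·19 + 10, so 3^29 ≡ 10.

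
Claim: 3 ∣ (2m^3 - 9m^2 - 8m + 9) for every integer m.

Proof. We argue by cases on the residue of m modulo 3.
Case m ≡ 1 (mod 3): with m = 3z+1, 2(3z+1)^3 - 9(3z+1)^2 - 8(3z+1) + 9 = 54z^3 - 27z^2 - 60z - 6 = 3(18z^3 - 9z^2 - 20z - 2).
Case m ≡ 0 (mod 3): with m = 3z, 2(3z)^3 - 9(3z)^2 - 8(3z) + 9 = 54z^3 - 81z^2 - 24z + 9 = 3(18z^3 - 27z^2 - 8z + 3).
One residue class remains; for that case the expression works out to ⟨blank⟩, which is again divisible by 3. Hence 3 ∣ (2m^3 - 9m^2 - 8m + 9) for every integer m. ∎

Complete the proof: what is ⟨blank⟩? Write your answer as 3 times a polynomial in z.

3(18z^3 + 9z^2 - 20z - 9)

Only m ≡ 2 (mod 3) is unaccounted for. Put m = 3z+2:
2(3z+2)^3 - 9(3z+2)^2 - 8(3z+2) + 9 expands to 54z^3 + 27z^2 - 60z - 27,
and factoring out 3 leaves 3(18z^3 + 9z^2 - 20z - 9).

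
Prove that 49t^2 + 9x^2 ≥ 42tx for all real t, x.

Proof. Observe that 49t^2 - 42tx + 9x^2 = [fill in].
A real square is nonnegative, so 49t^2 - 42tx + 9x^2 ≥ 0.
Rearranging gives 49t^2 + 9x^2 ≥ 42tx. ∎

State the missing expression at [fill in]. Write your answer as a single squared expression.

49t^2 - 42tx + 9x^2 is a perfect-square trinomial: the outer terms are (7t)^2 and (3x)^2, and the cross term is -2·7t·3x.
So 49t^2 - 42tx + 9x^2 = (7t - 3x)^2 ≥ 0.

(7t - 3x)^2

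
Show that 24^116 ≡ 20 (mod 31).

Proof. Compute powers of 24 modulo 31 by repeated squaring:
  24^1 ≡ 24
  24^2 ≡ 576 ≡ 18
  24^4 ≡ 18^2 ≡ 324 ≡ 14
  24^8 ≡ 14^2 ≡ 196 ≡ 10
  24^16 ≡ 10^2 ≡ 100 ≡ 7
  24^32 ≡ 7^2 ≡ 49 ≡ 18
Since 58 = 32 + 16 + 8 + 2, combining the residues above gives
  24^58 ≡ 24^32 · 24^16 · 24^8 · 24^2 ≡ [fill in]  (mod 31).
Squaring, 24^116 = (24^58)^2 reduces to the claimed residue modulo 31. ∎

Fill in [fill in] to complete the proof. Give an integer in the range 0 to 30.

24^32 · 24^16 · 24^8 · 24^2 ≡ 18 · 7 · 10 · 18 = 22680.
22680 mod 31 = 19, so 24^58 ≡ 19 (mod 31).

19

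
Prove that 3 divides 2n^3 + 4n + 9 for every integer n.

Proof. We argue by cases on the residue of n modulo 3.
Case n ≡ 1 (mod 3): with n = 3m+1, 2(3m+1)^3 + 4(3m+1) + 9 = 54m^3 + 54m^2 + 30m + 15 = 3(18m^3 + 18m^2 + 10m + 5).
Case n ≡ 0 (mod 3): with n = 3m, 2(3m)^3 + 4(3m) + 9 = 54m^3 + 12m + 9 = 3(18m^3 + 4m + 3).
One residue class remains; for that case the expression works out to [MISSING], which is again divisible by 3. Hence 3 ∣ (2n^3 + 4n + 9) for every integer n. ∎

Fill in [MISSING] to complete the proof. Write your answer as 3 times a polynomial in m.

3(18m^3 + 36m^2 + 28m + 11)

Only n ≡ 2 (mod 3) is unaccounted for. Put n = 3m+2:
2(3m+2)^3 + 4(3m+2) + 9 expands to 54m^3 + 108m^2 + 84m + 33,
and factoring out 3 leaves 3(18m^3 + 36m^2 + 28m + 11).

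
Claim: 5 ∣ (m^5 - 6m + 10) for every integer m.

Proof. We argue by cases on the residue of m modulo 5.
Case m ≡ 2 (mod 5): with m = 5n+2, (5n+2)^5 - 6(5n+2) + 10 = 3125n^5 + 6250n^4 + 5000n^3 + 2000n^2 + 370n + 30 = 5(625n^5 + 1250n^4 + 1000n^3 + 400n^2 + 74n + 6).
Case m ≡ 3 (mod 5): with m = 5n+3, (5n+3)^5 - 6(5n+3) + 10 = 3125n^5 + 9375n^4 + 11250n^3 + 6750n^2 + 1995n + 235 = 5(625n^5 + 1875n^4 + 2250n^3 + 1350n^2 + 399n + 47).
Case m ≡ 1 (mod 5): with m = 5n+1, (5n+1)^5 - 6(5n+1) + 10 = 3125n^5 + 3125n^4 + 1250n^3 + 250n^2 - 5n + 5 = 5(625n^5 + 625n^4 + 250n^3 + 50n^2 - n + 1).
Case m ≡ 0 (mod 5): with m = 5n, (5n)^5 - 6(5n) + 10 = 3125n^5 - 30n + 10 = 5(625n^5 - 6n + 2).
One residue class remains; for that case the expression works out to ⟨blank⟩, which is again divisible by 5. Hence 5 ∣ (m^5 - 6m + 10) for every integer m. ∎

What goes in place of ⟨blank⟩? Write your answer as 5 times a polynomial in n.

5(625n^5 + 2500n^4 + 4000n^3 + 3200n^2 + 1274n + 202)

The residues treated are {2, 3, 1, 0}, so the missing case is m ≡ 4 (mod 5); write m = 5n+4.
Then (5n+4)^5 - 6(5n+4) + 10 = 3125n^5 + 12500n^4 + 20000n^3 + 16000n^2 + 6370n + 1010 = 5(625n^5 + 2500n^4 + 4000n^3 + 3200n^2 + 1274n + 202).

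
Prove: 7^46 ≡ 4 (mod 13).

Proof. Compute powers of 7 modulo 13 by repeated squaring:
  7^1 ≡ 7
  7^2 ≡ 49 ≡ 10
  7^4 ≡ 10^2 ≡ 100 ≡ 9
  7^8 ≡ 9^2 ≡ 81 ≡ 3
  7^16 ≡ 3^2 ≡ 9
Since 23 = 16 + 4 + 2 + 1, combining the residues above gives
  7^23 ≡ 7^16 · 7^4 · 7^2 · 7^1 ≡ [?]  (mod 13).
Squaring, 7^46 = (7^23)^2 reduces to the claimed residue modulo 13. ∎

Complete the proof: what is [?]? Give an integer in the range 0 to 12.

7^16 · 7^4 · 7^2 · 7^1 ≡ 9 · 9 · 10 · 7 = 5670.
5670 mod 13 = 2, so 7^23 ≡ 2 (mod 13).

2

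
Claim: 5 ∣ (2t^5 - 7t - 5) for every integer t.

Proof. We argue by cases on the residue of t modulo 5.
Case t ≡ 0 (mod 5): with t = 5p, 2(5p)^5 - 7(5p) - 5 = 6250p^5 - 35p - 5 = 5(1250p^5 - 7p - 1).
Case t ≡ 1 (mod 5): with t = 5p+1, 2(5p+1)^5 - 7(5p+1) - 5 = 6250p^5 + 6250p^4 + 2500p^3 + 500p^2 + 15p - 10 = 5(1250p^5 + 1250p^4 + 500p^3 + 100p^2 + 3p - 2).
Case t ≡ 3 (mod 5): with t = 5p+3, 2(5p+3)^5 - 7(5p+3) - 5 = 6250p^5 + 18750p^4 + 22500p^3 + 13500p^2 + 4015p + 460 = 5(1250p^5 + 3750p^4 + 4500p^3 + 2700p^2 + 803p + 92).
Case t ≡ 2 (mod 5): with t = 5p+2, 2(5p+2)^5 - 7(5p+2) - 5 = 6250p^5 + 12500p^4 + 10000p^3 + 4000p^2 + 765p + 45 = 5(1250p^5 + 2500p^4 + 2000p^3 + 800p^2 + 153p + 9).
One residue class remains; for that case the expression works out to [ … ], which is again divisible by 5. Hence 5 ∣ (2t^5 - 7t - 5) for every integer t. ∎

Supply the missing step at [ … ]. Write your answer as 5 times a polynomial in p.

Only t ≡ 4 (mod 5) is unaccounted for. Put t = 5p+4:
2(5p+4)^5 - 7(5p+4) - 5 expands to 6250p^5 + 25000p^4 + 40000p^3 + 32000p^2 + 12765p + 2015,
and factoring out 5 leaves 5(1250p^5 + 5000p^4 + 8000p^3 + 6400p^2 + 2553p + 403).

5(1250p^5 + 5000p^4 + 8000p^3 + 6400p^2 + 2553p + 403)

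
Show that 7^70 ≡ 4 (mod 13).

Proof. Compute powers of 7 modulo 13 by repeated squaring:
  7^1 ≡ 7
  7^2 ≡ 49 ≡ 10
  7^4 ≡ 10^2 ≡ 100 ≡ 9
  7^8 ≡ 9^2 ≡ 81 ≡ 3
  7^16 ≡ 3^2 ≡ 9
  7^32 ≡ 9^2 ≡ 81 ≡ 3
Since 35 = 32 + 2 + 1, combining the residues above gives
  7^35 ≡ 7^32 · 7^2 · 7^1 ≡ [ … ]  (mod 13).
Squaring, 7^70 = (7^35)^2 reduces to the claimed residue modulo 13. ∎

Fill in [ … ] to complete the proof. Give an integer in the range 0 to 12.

2

Multiply the listed residues: 3 · 10 · 7 = 30 → 210.
Reducing modulo 13: 210 = 16·13 + 2, so 7^35 ≡ 2.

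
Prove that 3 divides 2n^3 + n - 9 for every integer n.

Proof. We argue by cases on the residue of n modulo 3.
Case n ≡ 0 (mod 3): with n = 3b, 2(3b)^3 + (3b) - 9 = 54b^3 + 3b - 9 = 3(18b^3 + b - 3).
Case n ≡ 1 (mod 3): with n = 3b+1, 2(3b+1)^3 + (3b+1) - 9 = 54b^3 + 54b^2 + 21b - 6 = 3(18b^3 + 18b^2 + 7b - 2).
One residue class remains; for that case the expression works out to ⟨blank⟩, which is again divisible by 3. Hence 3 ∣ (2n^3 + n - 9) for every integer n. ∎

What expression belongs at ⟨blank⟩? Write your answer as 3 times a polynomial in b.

3(18b^3 + 36b^2 + 25b + 3)

The residues treated are {0, 1}, so the missing case is n ≡ 2 (mod 3); write n = 3b+2.
Then 2(3b+2)^3 + (3b+2) - 9 = 54b^3 + 108b^2 + 75b + 9 = 3(18b^3 + 36b^2 + 25b + 3).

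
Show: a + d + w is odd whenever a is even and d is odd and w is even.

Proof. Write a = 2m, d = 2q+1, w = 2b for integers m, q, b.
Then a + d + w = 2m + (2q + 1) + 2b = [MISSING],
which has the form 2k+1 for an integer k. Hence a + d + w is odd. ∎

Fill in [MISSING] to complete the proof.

2m + (2q + 1) + 2b = 2b + 2m + 2q + 1
= 2(b + m + q) + 1.
Since b + m + q is an integer, the sum is of the form 2k+1 for an integer k.

2(b + m + q) + 1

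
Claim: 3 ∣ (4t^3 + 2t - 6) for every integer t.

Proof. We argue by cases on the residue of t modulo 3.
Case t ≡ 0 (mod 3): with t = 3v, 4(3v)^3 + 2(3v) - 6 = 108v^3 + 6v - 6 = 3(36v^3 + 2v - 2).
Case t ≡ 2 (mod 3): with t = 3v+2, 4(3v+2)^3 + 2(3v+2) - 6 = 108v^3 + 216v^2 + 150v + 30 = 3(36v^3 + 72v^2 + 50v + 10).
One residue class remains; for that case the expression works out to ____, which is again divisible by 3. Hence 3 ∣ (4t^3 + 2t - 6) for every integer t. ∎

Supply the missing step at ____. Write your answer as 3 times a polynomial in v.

3(36v^3 + 36v^2 + 14v)

Only t ≡ 1 (mod 3) is unaccounted for. Put t = 3v+1:
4(3v+1)^3 + 2(3v+1) - 6 expands to 108v^3 + 108v^2 + 42v,
and factoring out 3 leaves 3(36v^3 + 36v^2 + 14v).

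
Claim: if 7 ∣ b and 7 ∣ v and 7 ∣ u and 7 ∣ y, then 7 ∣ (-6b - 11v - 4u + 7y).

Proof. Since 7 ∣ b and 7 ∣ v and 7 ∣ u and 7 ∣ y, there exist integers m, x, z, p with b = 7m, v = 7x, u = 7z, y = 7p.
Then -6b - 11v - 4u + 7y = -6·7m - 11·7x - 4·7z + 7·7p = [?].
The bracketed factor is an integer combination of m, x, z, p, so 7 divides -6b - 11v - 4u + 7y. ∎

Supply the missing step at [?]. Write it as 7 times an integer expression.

Each term has a factor of 7: -6·7m - 11·7x - 4·7z + 7·7p = 7·(-6m + 7p - 11x - 4z).
Since -6m + 7p - 11x - 4z is an integer, 7 ∣ (-6b - 11v - 4u + 7y).

7(-6m + 7p - 11x - 4z)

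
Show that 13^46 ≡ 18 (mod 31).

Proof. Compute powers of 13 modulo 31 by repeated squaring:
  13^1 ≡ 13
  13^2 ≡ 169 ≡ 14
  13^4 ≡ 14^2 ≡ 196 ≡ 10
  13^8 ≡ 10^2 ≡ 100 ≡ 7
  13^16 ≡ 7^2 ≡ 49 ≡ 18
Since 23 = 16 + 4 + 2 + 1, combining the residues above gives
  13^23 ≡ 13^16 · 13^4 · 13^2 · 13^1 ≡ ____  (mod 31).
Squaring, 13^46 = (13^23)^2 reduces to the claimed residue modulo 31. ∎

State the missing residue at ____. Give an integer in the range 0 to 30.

13^16 · 13^4 · 13^2 · 13^1 ≡ 18 · 10 · 14 · 13 = 32760.
32760 mod 31 = 24, so 13^23 ≡ 24 (mod 31).

24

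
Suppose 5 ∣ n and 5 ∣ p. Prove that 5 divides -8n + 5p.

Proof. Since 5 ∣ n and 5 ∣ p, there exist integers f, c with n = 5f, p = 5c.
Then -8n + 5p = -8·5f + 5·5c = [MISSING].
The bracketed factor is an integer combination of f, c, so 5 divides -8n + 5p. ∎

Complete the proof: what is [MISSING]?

Pull the common 5 out of every term: -8·5f + 5·5c = 5(5c - 8f).
5c - 8f is an integer, which exhibits the divisibility.

5(5c - 8f)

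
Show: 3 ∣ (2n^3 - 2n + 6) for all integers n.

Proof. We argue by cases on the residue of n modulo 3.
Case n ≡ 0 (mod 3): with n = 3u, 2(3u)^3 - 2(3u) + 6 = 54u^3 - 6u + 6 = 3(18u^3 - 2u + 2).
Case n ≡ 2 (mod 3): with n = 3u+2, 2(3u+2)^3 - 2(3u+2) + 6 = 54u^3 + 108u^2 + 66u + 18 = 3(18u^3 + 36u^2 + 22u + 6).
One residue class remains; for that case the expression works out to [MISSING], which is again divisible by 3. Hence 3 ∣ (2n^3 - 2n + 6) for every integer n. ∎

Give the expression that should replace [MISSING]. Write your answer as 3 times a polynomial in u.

3(18u^3 + 18u^2 + 4u + 2)

The residues treated are {0, 2}, so the missing case is n ≡ 1 (mod 3); write n = 3u+1.
Then 2(3u+1)^3 - 2(3u+1) + 6 = 54u^3 + 54u^2 + 12u + 6 = 3(18u^3 + 18u^2 + 4u + 2).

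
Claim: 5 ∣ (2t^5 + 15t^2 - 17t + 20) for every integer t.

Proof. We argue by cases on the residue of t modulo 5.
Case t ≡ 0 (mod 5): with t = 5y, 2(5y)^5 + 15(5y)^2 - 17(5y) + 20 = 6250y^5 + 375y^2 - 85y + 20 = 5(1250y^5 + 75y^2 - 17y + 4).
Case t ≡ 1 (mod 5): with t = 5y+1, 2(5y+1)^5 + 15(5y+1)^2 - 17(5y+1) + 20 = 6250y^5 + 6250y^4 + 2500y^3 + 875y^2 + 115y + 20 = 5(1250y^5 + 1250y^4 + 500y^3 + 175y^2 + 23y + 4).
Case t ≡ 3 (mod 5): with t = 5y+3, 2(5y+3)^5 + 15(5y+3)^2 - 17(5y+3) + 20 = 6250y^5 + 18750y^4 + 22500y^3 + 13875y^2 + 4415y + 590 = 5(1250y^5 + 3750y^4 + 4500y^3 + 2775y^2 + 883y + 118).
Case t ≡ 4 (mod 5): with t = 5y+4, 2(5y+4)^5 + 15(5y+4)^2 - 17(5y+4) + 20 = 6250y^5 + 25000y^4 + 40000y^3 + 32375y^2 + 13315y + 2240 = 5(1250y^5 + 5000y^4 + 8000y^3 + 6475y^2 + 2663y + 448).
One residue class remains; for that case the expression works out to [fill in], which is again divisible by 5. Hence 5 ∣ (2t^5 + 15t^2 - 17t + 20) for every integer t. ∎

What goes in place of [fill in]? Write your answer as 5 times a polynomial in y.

5(1250y^5 + 2500y^4 + 2000y^3 + 875y^2 + 203y + 22)

Only t ≡ 2 (mod 5) is unaccounted for. Put t = 5y+2:
2(5y+2)^5 + 15(5y+2)^2 - 17(5y+2) + 20 expands to 6250y^5 + 12500y^4 + 10000y^3 + 4375y^2 + 1015y + 110,
and factoring out 5 leaves 5(1250y^5 + 2500y^4 + 2000y^3 + 875y^2 + 203y + 22).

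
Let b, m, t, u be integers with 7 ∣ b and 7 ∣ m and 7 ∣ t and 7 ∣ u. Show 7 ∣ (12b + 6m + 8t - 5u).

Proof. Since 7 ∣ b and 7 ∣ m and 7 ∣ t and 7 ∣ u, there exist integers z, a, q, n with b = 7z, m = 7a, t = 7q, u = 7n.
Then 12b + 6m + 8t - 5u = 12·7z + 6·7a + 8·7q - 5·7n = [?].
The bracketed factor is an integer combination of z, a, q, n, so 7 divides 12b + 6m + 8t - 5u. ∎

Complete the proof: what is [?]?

Pull the common 7 out of every term: 12·7z + 6·7a + 8·7q - 5·7n = 7(6a - 5n + 8q + 12z).
6a - 5n + 8q + 12z is an integer, which exhibits the divisibility.

7(6a - 5n + 8q + 12z)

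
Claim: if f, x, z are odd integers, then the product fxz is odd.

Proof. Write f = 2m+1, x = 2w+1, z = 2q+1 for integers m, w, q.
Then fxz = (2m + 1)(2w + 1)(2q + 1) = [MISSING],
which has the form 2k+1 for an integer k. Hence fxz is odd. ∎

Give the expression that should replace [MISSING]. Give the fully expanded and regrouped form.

(2m + 1)(2w + 1)(2q + 1) = 8mqw + 4mq + 4mw + 2m + 4qw + 2q + 2w + 1
= 2(4mqw + 2mq + 2mw + m + 2qw + q + w) + 1.
Since 4mqw + 2mq + 2mw + m + 2qw + q + w is an integer, the product is of the form 2k+1 for an integer k.

2(4mqw + 2mq + 2mw + m + 2qw + q + w) + 1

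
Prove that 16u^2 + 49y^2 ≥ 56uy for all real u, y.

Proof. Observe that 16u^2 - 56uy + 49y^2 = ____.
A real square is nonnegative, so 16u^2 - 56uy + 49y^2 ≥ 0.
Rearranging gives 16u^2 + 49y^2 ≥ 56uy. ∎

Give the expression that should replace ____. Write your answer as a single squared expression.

(4u - 7y)^2

The leading and trailing coefficients are 4^2 and 7^2, and 56 = 2·4·7, so the trinomial is (4u - 7y)^2.
Hence 16u^2 - 56uy + 49y^2 ≥ 0.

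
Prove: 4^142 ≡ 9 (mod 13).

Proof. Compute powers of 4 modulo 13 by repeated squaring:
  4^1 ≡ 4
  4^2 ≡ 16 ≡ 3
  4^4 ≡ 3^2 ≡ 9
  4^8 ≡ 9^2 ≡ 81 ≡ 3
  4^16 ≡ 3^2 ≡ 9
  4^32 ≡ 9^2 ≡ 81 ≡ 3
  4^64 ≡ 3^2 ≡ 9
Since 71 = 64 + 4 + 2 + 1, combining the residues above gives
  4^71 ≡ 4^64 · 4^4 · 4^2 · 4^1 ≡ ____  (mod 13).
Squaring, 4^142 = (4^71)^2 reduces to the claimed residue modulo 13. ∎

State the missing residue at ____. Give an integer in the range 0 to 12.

10

Multiply the listed residues: 9 · 9 · 3 · 4 = 81 → 243 → 972.
Reducing modulo 13: 972 = 74·13 + 10, so 4^71 ≡ 10.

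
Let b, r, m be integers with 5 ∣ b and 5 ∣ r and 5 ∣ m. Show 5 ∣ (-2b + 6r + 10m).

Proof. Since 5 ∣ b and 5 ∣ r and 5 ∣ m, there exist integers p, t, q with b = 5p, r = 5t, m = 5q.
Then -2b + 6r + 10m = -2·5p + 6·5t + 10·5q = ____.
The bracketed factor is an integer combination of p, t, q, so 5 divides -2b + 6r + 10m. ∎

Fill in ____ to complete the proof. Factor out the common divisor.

Pull the common 5 out of every term: -2·5p + 6·5t + 10·5q = 5(-2p + 10q + 6t).
-2p + 10q + 6t is an integer, which exhibits the divisibility.

5(-2p + 10q + 6t)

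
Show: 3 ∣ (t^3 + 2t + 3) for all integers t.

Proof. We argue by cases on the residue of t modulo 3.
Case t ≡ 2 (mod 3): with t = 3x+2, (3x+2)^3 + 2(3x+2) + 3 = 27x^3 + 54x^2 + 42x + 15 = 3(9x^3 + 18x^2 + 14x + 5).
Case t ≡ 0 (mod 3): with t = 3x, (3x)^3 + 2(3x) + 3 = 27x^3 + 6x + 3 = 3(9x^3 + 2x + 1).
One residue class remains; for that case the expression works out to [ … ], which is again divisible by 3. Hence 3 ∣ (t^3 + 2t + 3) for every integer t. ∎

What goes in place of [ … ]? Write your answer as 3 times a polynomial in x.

3(9x^3 + 9x^2 + 5x + 2)

The residues treated are {2, 0}, so the missing case is t ≡ 1 (mod 3); write t = 3x+1.
Then (3x+1)^3 + 2(3x+1) + 3 = 27x^3 + 27x^2 + 15x + 6 = 3(9x^3 + 9x^2 + 5x + 2).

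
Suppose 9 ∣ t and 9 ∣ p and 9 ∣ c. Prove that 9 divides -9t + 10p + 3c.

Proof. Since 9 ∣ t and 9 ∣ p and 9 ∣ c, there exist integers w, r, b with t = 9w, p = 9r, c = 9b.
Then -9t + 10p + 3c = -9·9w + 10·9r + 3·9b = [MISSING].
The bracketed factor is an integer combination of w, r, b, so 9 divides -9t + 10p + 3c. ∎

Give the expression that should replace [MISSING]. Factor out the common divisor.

Each term has a factor of 9: -9·9w + 10·9r + 3·9b = 9·(3b + 10r - 9w).
Since 3b + 10r - 9w is an integer, 9 ∣ (-9t + 10p + 3c).

9(3b + 10r - 9w)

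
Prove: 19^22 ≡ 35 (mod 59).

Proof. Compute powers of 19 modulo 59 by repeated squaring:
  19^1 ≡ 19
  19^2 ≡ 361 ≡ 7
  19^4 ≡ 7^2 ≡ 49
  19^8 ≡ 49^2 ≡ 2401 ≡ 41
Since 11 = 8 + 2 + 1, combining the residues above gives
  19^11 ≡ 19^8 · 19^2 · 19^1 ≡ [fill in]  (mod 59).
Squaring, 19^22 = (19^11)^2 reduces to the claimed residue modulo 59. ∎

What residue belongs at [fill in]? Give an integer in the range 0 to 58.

25

19^8 · 19^2 · 19^1 ≡ 41 · 7 · 19 = 5453.
5453 mod 59 = 25, so 19^11 ≡ 25 (mod 59).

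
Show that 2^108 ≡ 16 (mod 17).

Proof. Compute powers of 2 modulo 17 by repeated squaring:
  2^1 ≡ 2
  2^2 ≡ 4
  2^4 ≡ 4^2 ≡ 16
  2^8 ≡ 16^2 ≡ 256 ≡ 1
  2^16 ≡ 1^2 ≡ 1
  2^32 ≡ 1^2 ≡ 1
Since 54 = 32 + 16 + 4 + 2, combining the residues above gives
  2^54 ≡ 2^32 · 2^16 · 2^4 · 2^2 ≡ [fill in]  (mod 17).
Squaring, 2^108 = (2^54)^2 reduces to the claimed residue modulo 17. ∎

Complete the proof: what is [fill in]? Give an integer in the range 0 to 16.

13

2^32 · 2^16 · 2^4 · 2^2 ≡ 1 · 1 · 16 · 4 = 64.
64 mod 17 = 13, so 2^54 ≡ 13 (mod 17).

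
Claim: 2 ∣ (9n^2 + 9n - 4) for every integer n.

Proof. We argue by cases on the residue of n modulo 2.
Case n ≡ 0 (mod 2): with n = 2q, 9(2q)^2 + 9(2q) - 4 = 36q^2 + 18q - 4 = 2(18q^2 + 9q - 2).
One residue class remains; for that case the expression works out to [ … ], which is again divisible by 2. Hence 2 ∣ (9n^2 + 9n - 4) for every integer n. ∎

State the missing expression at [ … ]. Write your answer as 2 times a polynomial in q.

2(18q^2 + 27q + 7)

The residues treated are {0}, so the missing case is n ≡ 1 (mod 2); write n = 2q+1.
Then 9(2q+1)^2 + 9(2q+1) - 4 = 36q^2 + 54q + 14 = 2(18q^2 + 27q + 7).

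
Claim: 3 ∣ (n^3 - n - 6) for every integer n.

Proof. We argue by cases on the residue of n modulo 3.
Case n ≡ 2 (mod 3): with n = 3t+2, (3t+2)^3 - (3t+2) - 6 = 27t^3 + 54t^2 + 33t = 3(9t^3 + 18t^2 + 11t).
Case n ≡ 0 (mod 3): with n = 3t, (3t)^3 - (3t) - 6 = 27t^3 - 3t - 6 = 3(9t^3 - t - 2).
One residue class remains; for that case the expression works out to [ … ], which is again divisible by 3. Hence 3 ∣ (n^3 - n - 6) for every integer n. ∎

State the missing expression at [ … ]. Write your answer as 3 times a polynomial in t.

Only n ≡ 1 (mod 3) is unaccounted for. Put n = 3t+1:
(3t+1)^3 - (3t+1) - 6 expands to 27t^3 + 27t^2 + 6t - 6,
and factoring out 3 leaves 3(9t^3 + 9t^2 + 2t - 2).

3(9t^3 + 9t^2 + 2t - 2)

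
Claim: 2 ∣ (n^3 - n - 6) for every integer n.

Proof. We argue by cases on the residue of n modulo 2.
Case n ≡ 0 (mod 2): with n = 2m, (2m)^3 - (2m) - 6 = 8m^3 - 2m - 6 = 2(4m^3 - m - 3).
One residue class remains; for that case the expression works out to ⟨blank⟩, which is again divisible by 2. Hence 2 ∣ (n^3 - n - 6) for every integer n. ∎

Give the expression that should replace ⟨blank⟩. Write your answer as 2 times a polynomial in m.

2(4m^3 + 6m^2 + 2m - 3)

The residues treated are {0}, so the missing case is n ≡ 1 (mod 2); write n = 2m+1.
Then (2m+1)^3 - (2m+1) - 6 = 8m^3 + 12m^2 + 4m - 6 = 2(4m^3 + 6m^2 + 2m - 3).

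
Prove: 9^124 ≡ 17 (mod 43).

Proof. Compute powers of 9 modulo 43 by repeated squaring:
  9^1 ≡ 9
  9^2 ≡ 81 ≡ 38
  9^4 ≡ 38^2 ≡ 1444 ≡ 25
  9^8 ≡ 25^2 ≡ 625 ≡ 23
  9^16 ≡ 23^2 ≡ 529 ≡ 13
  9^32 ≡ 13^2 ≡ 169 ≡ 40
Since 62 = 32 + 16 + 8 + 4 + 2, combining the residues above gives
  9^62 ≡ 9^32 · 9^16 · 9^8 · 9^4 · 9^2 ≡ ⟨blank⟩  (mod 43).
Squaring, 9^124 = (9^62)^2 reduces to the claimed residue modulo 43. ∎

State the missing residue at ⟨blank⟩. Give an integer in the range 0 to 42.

9^32 · 9^16 · 9^8 · 9^4 · 9^2 ≡ 40 · 13 · 23 · 25 · 38 = 11362000.
11362000 mod 43 = 24, so 9^62 ≡ 24 (mod 43).

24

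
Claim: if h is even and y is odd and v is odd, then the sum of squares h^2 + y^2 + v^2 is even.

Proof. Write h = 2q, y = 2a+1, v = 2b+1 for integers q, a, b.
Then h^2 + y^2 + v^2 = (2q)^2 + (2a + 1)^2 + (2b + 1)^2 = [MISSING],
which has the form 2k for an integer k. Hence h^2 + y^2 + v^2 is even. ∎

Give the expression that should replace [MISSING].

2(2a^2 + 2a + 2b^2 + 2b + 2q^2 + 1)

Expanding: (2q)^2 + (2a + 1)^2 + (2b + 1)^2 = 4a^2 + 4a + 4b^2 + 4b + 4q^2 + 2.
Every term is even; pulling out the factor of 2 gives 2(2a^2 + 2a + 2b^2 + 2b + 2q^2 + 1).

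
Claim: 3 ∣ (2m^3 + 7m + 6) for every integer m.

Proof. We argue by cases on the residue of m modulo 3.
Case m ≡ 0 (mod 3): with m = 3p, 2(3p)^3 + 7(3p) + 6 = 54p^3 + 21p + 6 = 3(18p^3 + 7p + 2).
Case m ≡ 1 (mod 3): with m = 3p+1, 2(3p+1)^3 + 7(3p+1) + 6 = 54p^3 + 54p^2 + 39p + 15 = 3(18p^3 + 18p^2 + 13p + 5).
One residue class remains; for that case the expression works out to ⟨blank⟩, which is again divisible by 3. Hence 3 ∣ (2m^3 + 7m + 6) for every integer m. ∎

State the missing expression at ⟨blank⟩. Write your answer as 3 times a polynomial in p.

The residues treated are {0, 1}, so the missing case is m ≡ 2 (mod 3); write m = 3p+2.
Then 2(3p+2)^3 + 7(3p+2) + 6 = 54p^3 + 108p^2 + 93p + 36 = 3(18p^3 + 36p^2 + 31p + 12).

3(18p^3 + 36p^2 + 31p + 12)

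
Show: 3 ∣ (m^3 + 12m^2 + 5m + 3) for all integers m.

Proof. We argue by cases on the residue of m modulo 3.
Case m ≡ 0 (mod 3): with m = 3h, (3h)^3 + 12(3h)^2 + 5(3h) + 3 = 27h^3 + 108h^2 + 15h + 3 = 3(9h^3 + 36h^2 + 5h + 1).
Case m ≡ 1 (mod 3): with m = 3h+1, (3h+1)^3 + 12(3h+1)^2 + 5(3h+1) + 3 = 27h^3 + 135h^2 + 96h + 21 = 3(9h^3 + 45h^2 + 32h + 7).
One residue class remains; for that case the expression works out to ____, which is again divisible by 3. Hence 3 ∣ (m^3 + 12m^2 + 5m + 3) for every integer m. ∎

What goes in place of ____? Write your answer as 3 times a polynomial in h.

Only m ≡ 2 (mod 3) is unaccounted for. Put m = 3h+2:
(3h+2)^3 + 12(3h+2)^2 + 5(3h+2) + 3 expands to 27h^3 + 162h^2 + 195h + 69,
and factoring out 3 leaves 3(9h^3 + 54h^2 + 65h + 23).

3(9h^3 + 54h^2 + 65h + 23)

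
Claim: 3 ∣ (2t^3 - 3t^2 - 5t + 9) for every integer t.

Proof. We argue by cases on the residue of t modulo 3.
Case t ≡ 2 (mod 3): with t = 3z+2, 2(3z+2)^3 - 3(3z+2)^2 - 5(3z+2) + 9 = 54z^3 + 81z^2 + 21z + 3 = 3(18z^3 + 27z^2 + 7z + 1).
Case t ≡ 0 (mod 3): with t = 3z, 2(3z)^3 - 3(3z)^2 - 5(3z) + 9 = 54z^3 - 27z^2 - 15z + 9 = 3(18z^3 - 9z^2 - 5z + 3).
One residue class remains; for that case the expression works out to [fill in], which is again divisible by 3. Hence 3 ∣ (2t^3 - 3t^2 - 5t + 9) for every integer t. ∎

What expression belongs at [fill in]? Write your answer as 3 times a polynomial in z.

3(18z^3 + 9z^2 - 5z + 1)

Only t ≡ 1 (mod 3) is unaccounted for. Put t = 3z+1:
2(3z+1)^3 - 3(3z+1)^2 - 5(3z+1) + 9 expands to 54z^3 + 27z^2 - 15z + 3,
and factoring out 3 leaves 3(18z^3 + 9z^2 - 5z + 1).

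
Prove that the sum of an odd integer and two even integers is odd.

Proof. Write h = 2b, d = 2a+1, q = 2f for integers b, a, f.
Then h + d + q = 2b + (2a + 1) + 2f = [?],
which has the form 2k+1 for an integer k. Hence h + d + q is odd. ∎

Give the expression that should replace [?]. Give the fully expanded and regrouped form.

2(a + b + f) + 1

2b + (2a + 1) + 2f = 2a + 2b + 2f + 1
= 2(a + b + f) + 1.
Since a + b + f is an integer, the sum is of the form 2k+1 for an integer k.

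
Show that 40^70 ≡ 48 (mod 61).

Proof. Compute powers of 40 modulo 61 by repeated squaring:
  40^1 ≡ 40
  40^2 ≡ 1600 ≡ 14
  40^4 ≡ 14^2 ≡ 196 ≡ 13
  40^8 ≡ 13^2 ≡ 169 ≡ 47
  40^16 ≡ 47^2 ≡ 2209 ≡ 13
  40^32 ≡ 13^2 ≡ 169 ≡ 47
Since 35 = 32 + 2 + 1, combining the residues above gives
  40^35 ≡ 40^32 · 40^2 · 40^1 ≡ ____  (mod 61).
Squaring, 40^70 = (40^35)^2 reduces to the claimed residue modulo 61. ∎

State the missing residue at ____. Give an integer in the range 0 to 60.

40^32 · 40^2 · 40^1 ≡ 47 · 14 · 40 = 26320.
26320 mod 61 = 29, so 40^35 ≡ 29 (mod 61).

29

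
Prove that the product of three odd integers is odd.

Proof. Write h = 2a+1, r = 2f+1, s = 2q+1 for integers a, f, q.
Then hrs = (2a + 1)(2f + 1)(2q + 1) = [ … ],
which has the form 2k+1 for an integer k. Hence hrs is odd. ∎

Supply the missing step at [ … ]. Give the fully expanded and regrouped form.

2(4afq + 2af + 2aq + a + 2fq + f + q) + 1

(2a + 1)(2f + 1)(2q + 1) = 8afq + 4af + 4aq + 2a + 4fq + 2f + 2q + 1
= 2(4afq + 2af + 2aq + a + 2fq + f + q) + 1.
Since 4afq + 2af + 2aq + a + 2fq + f + q is an integer, the product is of the form 2k+1 for an integer k.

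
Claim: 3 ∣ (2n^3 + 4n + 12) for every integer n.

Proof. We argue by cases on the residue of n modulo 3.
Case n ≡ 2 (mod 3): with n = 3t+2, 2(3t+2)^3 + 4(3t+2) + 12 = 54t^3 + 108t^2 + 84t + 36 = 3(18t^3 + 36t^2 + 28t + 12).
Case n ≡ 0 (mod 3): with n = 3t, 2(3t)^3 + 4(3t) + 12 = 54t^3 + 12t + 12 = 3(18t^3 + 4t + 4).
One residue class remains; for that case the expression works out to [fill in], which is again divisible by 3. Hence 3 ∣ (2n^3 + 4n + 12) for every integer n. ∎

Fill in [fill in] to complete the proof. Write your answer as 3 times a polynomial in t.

3(18t^3 + 18t^2 + 10t + 6)

The residues treated are {2, 0}, so the missing case is n ≡ 1 (mod 3); write n = 3t+1.
Then 2(3t+1)^3 + 4(3t+1) + 12 = 54t^3 + 54t^2 + 30t + 18 = 3(18t^3 + 18t^2 + 10t + 6).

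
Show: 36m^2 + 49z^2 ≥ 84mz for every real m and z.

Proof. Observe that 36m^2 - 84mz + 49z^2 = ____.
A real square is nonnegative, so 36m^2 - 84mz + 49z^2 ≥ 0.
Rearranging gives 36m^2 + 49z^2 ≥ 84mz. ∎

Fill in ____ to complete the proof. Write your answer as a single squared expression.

The leading and trailing coefficients are 6^2 and 7^2, and 84 = 2·6·7, so the trinomial is (6m - 7z)^2.
Hence 36m^2 - 84mz + 49z^2 ≥ 0.

(6m - 7z)^2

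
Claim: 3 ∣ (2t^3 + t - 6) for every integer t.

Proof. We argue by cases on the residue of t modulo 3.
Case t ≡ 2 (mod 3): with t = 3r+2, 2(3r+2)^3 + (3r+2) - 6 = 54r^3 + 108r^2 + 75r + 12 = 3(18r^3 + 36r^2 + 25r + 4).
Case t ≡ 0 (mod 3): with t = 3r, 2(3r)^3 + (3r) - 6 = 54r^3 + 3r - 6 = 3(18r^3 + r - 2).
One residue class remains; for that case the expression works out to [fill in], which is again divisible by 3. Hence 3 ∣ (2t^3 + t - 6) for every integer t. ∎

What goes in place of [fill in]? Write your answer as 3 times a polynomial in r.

Only t ≡ 1 (mod 3) is unaccounted for. Put t = 3r+1:
2(3r+1)^3 + (3r+1) - 6 expands to 54r^3 + 54r^2 + 21r - 3,
and factoring out 3 leaves 3(18r^3 + 18r^2 + 7r - 1).

3(18r^3 + 18r^2 + 7r - 1)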